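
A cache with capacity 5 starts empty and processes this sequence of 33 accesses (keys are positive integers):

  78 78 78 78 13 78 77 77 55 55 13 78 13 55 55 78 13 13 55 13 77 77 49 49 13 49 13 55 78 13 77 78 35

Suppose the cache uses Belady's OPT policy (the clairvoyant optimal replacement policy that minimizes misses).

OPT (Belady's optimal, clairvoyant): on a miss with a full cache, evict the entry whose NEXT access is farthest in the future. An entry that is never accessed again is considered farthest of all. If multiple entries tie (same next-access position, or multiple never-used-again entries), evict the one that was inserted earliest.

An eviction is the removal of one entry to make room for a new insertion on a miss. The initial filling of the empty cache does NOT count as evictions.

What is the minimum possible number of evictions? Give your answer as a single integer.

Answer: 1

Derivation:
OPT (Belady) simulation (capacity=5):
  1. access 78: MISS. Cache: [78]
  2. access 78: HIT. Next use of 78: step 3. Cache: [78]
  3. access 78: HIT. Next use of 78: step 4. Cache: [78]
  4. access 78: HIT. Next use of 78: step 6. Cache: [78]
  5. access 13: MISS. Cache: [78 13]
  6. access 78: HIT. Next use of 78: step 12. Cache: [78 13]
  7. access 77: MISS. Cache: [78 13 77]
  8. access 77: HIT. Next use of 77: step 21. Cache: [78 13 77]
  9. access 55: MISS. Cache: [78 13 77 55]
  10. access 55: HIT. Next use of 55: step 14. Cache: [78 13 77 55]
  11. access 13: HIT. Next use of 13: step 13. Cache: [78 13 77 55]
  12. access 78: HIT. Next use of 78: step 16. Cache: [78 13 77 55]
  13. access 13: HIT. Next use of 13: step 17. Cache: [78 13 77 55]
  14. access 55: HIT. Next use of 55: step 15. Cache: [78 13 77 55]
  15. access 55: HIT. Next use of 55: step 19. Cache: [78 13 77 55]
  16. access 78: HIT. Next use of 78: step 29. Cache: [78 13 77 55]
  17. access 13: HIT. Next use of 13: step 18. Cache: [78 13 77 55]
  18. access 13: HIT. Next use of 13: step 20. Cache: [78 13 77 55]
  19. access 55: HIT. Next use of 55: step 28. Cache: [78 13 77 55]
  20. access 13: HIT. Next use of 13: step 25. Cache: [78 13 77 55]
  21. access 77: HIT. Next use of 77: step 22. Cache: [78 13 77 55]
  22. access 77: HIT. Next use of 77: step 31. Cache: [78 13 77 55]
  23. access 49: MISS. Cache: [78 13 77 55 49]
  24. access 49: HIT. Next use of 49: step 26. Cache: [78 13 77 55 49]
  25. access 13: HIT. Next use of 13: step 27. Cache: [78 13 77 55 49]
  26. access 49: HIT. Next use of 49: never. Cache: [78 13 77 55 49]
  27. access 13: HIT. Next use of 13: step 30. Cache: [78 13 77 55 49]
  28. access 55: HIT. Next use of 55: never. Cache: [78 13 77 55 49]
  29. access 78: HIT. Next use of 78: step 32. Cache: [78 13 77 55 49]
  30. access 13: HIT. Next use of 13: never. Cache: [78 13 77 55 49]
  31. access 77: HIT. Next use of 77: never. Cache: [78 13 77 55 49]
  32. access 78: HIT. Next use of 78: never. Cache: [78 13 77 55 49]
  33. access 35: MISS, evict 78 (next use: never). Cache: [13 77 55 49 35]
Total: 27 hits, 6 misses, 1 evictions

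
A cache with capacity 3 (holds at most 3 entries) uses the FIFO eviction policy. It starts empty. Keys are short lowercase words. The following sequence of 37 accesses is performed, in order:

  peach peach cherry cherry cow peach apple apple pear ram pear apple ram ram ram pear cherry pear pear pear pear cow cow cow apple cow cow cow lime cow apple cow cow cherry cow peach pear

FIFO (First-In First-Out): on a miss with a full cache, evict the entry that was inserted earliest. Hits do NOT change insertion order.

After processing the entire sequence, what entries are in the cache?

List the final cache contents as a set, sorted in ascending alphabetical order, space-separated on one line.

FIFO simulation (capacity=3):
  1. access peach: MISS. Cache (old->new): [peach]
  2. access peach: HIT. Cache (old->new): [peach]
  3. access cherry: MISS. Cache (old->new): [peach cherry]
  4. access cherry: HIT. Cache (old->new): [peach cherry]
  5. access cow: MISS. Cache (old->new): [peach cherry cow]
  6. access peach: HIT. Cache (old->new): [peach cherry cow]
  7. access apple: MISS, evict peach. Cache (old->new): [cherry cow apple]
  8. access apple: HIT. Cache (old->new): [cherry cow apple]
  9. access pear: MISS, evict cherry. Cache (old->new): [cow apple pear]
  10. access ram: MISS, evict cow. Cache (old->new): [apple pear ram]
  11. access pear: HIT. Cache (old->new): [apple pear ram]
  12. access apple: HIT. Cache (old->new): [apple pear ram]
  13. access ram: HIT. Cache (old->new): [apple pear ram]
  14. access ram: HIT. Cache (old->new): [apple pear ram]
  15. access ram: HIT. Cache (old->new): [apple pear ram]
  16. access pear: HIT. Cache (old->new): [apple pear ram]
  17. access cherry: MISS, evict apple. Cache (old->new): [pear ram cherry]
  18. access pear: HIT. Cache (old->new): [pear ram cherry]
  19. access pear: HIT. Cache (old->new): [pear ram cherry]
  20. access pear: HIT. Cache (old->new): [pear ram cherry]
  21. access pear: HIT. Cache (old->new): [pear ram cherry]
  22. access cow: MISS, evict pear. Cache (old->new): [ram cherry cow]
  23. access cow: HIT. Cache (old->new): [ram cherry cow]
  24. access cow: HIT. Cache (old->new): [ram cherry cow]
  25. access apple: MISS, evict ram. Cache (old->new): [cherry cow apple]
  26. access cow: HIT. Cache (old->new): [cherry cow apple]
  27. access cow: HIT. Cache (old->new): [cherry cow apple]
  28. access cow: HIT. Cache (old->new): [cherry cow apple]
  29. access lime: MISS, evict cherry. Cache (old->new): [cow apple lime]
  30. access cow: HIT. Cache (old->new): [cow apple lime]
  31. access apple: HIT. Cache (old->new): [cow apple lime]
  32. access cow: HIT. Cache (old->new): [cow apple lime]
  33. access cow: HIT. Cache (old->new): [cow apple lime]
  34. access cherry: MISS, evict cow. Cache (old->new): [apple lime cherry]
  35. access cow: MISS, evict apple. Cache (old->new): [lime cherry cow]
  36. access peach: MISS, evict lime. Cache (old->new): [cherry cow peach]
  37. access pear: MISS, evict cherry. Cache (old->new): [cow peach pear]
Total: 23 hits, 14 misses, 11 evictions

Answer: cow peach pear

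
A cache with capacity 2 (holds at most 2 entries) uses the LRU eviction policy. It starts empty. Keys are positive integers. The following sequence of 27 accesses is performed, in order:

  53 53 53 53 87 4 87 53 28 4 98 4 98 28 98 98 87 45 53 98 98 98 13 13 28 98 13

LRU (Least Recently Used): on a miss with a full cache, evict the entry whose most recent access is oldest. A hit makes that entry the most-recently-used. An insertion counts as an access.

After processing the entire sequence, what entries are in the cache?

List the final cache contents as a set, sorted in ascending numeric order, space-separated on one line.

LRU simulation (capacity=2):
  1. access 53: MISS. Cache (LRU->MRU): [53]
  2. access 53: HIT. Cache (LRU->MRU): [53]
  3. access 53: HIT. Cache (LRU->MRU): [53]
  4. access 53: HIT. Cache (LRU->MRU): [53]
  5. access 87: MISS. Cache (LRU->MRU): [53 87]
  6. access 4: MISS, evict 53. Cache (LRU->MRU): [87 4]
  7. access 87: HIT. Cache (LRU->MRU): [4 87]
  8. access 53: MISS, evict 4. Cache (LRU->MRU): [87 53]
  9. access 28: MISS, evict 87. Cache (LRU->MRU): [53 28]
  10. access 4: MISS, evict 53. Cache (LRU->MRU): [28 4]
  11. access 98: MISS, evict 28. Cache (LRU->MRU): [4 98]
  12. access 4: HIT. Cache (LRU->MRU): [98 4]
  13. access 98: HIT. Cache (LRU->MRU): [4 98]
  14. access 28: MISS, evict 4. Cache (LRU->MRU): [98 28]
  15. access 98: HIT. Cache (LRU->MRU): [28 98]
  16. access 98: HIT. Cache (LRU->MRU): [28 98]
  17. access 87: MISS, evict 28. Cache (LRU->MRU): [98 87]
  18. access 45: MISS, evict 98. Cache (LRU->MRU): [87 45]
  19. access 53: MISS, evict 87. Cache (LRU->MRU): [45 53]
  20. access 98: MISS, evict 45. Cache (LRU->MRU): [53 98]
  21. access 98: HIT. Cache (LRU->MRU): [53 98]
  22. access 98: HIT. Cache (LRU->MRU): [53 98]
  23. access 13: MISS, evict 53. Cache (LRU->MRU): [98 13]
  24. access 13: HIT. Cache (LRU->MRU): [98 13]
  25. access 28: MISS, evict 98. Cache (LRU->MRU): [13 28]
  26. access 98: MISS, evict 13. Cache (LRU->MRU): [28 98]
  27. access 13: MISS, evict 28. Cache (LRU->MRU): [98 13]
Total: 11 hits, 16 misses, 14 evictions

Answer: 13 98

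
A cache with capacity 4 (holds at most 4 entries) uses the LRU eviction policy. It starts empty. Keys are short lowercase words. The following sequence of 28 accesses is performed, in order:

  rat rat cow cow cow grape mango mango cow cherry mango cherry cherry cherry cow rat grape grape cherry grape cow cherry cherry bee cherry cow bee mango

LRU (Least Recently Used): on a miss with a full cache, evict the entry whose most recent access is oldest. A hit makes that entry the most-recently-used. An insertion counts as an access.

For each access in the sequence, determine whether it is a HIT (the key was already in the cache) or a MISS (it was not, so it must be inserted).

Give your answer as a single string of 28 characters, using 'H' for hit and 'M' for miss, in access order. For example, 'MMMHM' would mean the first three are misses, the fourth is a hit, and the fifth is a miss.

LRU simulation (capacity=4):
  1. access rat: MISS. Cache (LRU->MRU): [rat]
  2. access rat: HIT. Cache (LRU->MRU): [rat]
  3. access cow: MISS. Cache (LRU->MRU): [rat cow]
  4. access cow: HIT. Cache (LRU->MRU): [rat cow]
  5. access cow: HIT. Cache (LRU->MRU): [rat cow]
  6. access grape: MISS. Cache (LRU->MRU): [rat cow grape]
  7. access mango: MISS. Cache (LRU->MRU): [rat cow grape mango]
  8. access mango: HIT. Cache (LRU->MRU): [rat cow grape mango]
  9. access cow: HIT. Cache (LRU->MRU): [rat grape mango cow]
  10. access cherry: MISS, evict rat. Cache (LRU->MRU): [grape mango cow cherry]
  11. access mango: HIT. Cache (LRU->MRU): [grape cow cherry mango]
  12. access cherry: HIT. Cache (LRU->MRU): [grape cow mango cherry]
  13. access cherry: HIT. Cache (LRU->MRU): [grape cow mango cherry]
  14. access cherry: HIT. Cache (LRU->MRU): [grape cow mango cherry]
  15. access cow: HIT. Cache (LRU->MRU): [grape mango cherry cow]
  16. access rat: MISS, evict grape. Cache (LRU->MRU): [mango cherry cow rat]
  17. access grape: MISS, evict mango. Cache (LRU->MRU): [cherry cow rat grape]
  18. access grape: HIT. Cache (LRU->MRU): [cherry cow rat grape]
  19. access cherry: HIT. Cache (LRU->MRU): [cow rat grape cherry]
  20. access grape: HIT. Cache (LRU->MRU): [cow rat cherry grape]
  21. access cow: HIT. Cache (LRU->MRU): [rat cherry grape cow]
  22. access cherry: HIT. Cache (LRU->MRU): [rat grape cow cherry]
  23. access cherry: HIT. Cache (LRU->MRU): [rat grape cow cherry]
  24. access bee: MISS, evict rat. Cache (LRU->MRU): [grape cow cherry bee]
  25. access cherry: HIT. Cache (LRU->MRU): [grape cow bee cherry]
  26. access cow: HIT. Cache (LRU->MRU): [grape bee cherry cow]
  27. access bee: HIT. Cache (LRU->MRU): [grape cherry cow bee]
  28. access mango: MISS, evict grape. Cache (LRU->MRU): [cherry cow bee mango]
Total: 19 hits, 9 misses, 5 evictions

Answer: MHMHHMMHHMHHHHHMMHHHHHHMHHHM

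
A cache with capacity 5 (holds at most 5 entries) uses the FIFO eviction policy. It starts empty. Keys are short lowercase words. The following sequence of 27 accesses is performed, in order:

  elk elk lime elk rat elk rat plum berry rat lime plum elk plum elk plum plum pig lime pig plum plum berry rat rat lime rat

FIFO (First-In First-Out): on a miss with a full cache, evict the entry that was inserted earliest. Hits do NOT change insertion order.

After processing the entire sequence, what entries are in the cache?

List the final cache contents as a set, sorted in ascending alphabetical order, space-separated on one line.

Answer: berry lime pig plum rat

Derivation:
FIFO simulation (capacity=5):
  1. access elk: MISS. Cache (old->new): [elk]
  2. access elk: HIT. Cache (old->new): [elk]
  3. access lime: MISS. Cache (old->new): [elk lime]
  4. access elk: HIT. Cache (old->new): [elk lime]
  5. access rat: MISS. Cache (old->new): [elk lime rat]
  6. access elk: HIT. Cache (old->new): [elk lime rat]
  7. access rat: HIT. Cache (old->new): [elk lime rat]
  8. access plum: MISS. Cache (old->new): [elk lime rat plum]
  9. access berry: MISS. Cache (old->new): [elk lime rat plum berry]
  10. access rat: HIT. Cache (old->new): [elk lime rat plum berry]
  11. access lime: HIT. Cache (old->new): [elk lime rat plum berry]
  12. access plum: HIT. Cache (old->new): [elk lime rat plum berry]
  13. access elk: HIT. Cache (old->new): [elk lime rat plum berry]
  14. access plum: HIT. Cache (old->new): [elk lime rat plum berry]
  15. access elk: HIT. Cache (old->new): [elk lime rat plum berry]
  16. access plum: HIT. Cache (old->new): [elk lime rat plum berry]
  17. access plum: HIT. Cache (old->new): [elk lime rat plum berry]
  18. access pig: MISS, evict elk. Cache (old->new): [lime rat plum berry pig]
  19. access lime: HIT. Cache (old->new): [lime rat plum berry pig]
  20. access pig: HIT. Cache (old->new): [lime rat plum berry pig]
  21. access plum: HIT. Cache (old->new): [lime rat plum berry pig]
  22. access plum: HIT. Cache (old->new): [lime rat plum berry pig]
  23. access berry: HIT. Cache (old->new): [lime rat plum berry pig]
  24. access rat: HIT. Cache (old->new): [lime rat plum berry pig]
  25. access rat: HIT. Cache (old->new): [lime rat plum berry pig]
  26. access lime: HIT. Cache (old->new): [lime rat plum berry pig]
  27. access rat: HIT. Cache (old->new): [lime rat plum berry pig]
Total: 21 hits, 6 misses, 1 evictions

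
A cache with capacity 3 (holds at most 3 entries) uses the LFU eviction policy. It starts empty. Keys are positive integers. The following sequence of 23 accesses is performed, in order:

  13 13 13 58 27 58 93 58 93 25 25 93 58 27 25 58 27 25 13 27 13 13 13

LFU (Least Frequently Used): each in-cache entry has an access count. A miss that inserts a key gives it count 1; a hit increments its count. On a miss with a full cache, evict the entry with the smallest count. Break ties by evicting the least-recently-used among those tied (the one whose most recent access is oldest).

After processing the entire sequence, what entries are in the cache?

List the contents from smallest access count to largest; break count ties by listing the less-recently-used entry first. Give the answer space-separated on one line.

LFU simulation (capacity=3):
  1. access 13: MISS. Cache: [13(c=1)]
  2. access 13: HIT, count now 2. Cache: [13(c=2)]
  3. access 13: HIT, count now 3. Cache: [13(c=3)]
  4. access 58: MISS. Cache: [58(c=1) 13(c=3)]
  5. access 27: MISS. Cache: [58(c=1) 27(c=1) 13(c=3)]
  6. access 58: HIT, count now 2. Cache: [27(c=1) 58(c=2) 13(c=3)]
  7. access 93: MISS, evict 27(c=1). Cache: [93(c=1) 58(c=2) 13(c=3)]
  8. access 58: HIT, count now 3. Cache: [93(c=1) 13(c=3) 58(c=3)]
  9. access 93: HIT, count now 2. Cache: [93(c=2) 13(c=3) 58(c=3)]
  10. access 25: MISS, evict 93(c=2). Cache: [25(c=1) 13(c=3) 58(c=3)]
  11. access 25: HIT, count now 2. Cache: [25(c=2) 13(c=3) 58(c=3)]
  12. access 93: MISS, evict 25(c=2). Cache: [93(c=1) 13(c=3) 58(c=3)]
  13. access 58: HIT, count now 4. Cache: [93(c=1) 13(c=3) 58(c=4)]
  14. access 27: MISS, evict 93(c=1). Cache: [27(c=1) 13(c=3) 58(c=4)]
  15. access 25: MISS, evict 27(c=1). Cache: [25(c=1) 13(c=3) 58(c=4)]
  16. access 58: HIT, count now 5. Cache: [25(c=1) 13(c=3) 58(c=5)]
  17. access 27: MISS, evict 25(c=1). Cache: [27(c=1) 13(c=3) 58(c=5)]
  18. access 25: MISS, evict 27(c=1). Cache: [25(c=1) 13(c=3) 58(c=5)]
  19. access 13: HIT, count now 4. Cache: [25(c=1) 13(c=4) 58(c=5)]
  20. access 27: MISS, evict 25(c=1). Cache: [27(c=1) 13(c=4) 58(c=5)]
  21. access 13: HIT, count now 5. Cache: [27(c=1) 58(c=5) 13(c=5)]
  22. access 13: HIT, count now 6. Cache: [27(c=1) 58(c=5) 13(c=6)]
  23. access 13: HIT, count now 7. Cache: [27(c=1) 58(c=5) 13(c=7)]
Total: 12 hits, 11 misses, 8 evictions

Answer: 27 58 13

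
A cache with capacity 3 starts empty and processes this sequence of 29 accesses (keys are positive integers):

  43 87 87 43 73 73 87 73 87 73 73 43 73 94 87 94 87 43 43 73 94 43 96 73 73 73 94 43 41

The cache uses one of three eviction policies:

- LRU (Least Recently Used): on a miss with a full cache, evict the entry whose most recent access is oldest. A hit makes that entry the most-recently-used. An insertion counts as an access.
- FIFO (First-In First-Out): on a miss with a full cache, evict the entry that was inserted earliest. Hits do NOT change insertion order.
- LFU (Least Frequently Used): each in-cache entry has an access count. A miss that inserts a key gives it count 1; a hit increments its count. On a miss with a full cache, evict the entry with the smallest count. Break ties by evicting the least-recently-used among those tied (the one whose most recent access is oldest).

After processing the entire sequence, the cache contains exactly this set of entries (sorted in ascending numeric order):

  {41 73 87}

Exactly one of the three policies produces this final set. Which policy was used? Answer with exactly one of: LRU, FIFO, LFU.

Answer: LFU

Derivation:
Simulating under each policy and comparing final sets:
  LRU: final set = {41 43 94} -> differs
  FIFO: final set = {41 43 94} -> differs
  LFU: final set = {41 73 87} -> MATCHES target
Only LFU produces the target set.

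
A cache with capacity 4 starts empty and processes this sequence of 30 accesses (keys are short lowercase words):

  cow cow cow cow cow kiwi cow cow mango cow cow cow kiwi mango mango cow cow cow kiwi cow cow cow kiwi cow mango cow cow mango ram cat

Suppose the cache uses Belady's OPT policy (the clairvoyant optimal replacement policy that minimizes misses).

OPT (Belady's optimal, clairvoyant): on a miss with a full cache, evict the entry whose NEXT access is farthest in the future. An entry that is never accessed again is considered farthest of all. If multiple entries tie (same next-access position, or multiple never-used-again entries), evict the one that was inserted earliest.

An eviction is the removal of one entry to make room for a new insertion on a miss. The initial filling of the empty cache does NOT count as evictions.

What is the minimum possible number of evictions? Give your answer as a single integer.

Answer: 1

Derivation:
OPT (Belady) simulation (capacity=4):
  1. access cow: MISS. Cache: [cow]
  2. access cow: HIT. Next use of cow: step 3. Cache: [cow]
  3. access cow: HIT. Next use of cow: step 4. Cache: [cow]
  4. access cow: HIT. Next use of cow: step 5. Cache: [cow]
  5. access cow: HIT. Next use of cow: step 7. Cache: [cow]
  6. access kiwi: MISS. Cache: [cow kiwi]
  7. access cow: HIT. Next use of cow: step 8. Cache: [cow kiwi]
  8. access cow: HIT. Next use of cow: step 10. Cache: [cow kiwi]
  9. access mango: MISS. Cache: [cow kiwi mango]
  10. access cow: HIT. Next use of cow: step 11. Cache: [cow kiwi mango]
  11. access cow: HIT. Next use of cow: step 12. Cache: [cow kiwi mango]
  12. access cow: HIT. Next use of cow: step 16. Cache: [cow kiwi mango]
  13. access kiwi: HIT. Next use of kiwi: step 19. Cache: [cow kiwi mango]
  14. access mango: HIT. Next use of mango: step 15. Cache: [cow kiwi mango]
  15. access mango: HIT. Next use of mango: step 25. Cache: [cow kiwi mango]
  16. access cow: HIT. Next use of cow: step 17. Cache: [cow kiwi mango]
  17. access cow: HIT. Next use of cow: step 18. Cache: [cow kiwi mango]
  18. access cow: HIT. Next use of cow: step 20. Cache: [cow kiwi mango]
  19. access kiwi: HIT. Next use of kiwi: step 23. Cache: [cow kiwi mango]
  20. access cow: HIT. Next use of cow: step 21. Cache: [cow kiwi mango]
  21. access cow: HIT. Next use of cow: step 22. Cache: [cow kiwi mango]
  22. access cow: HIT. Next use of cow: step 24. Cache: [cow kiwi mango]
  23. access kiwi: HIT. Next use of kiwi: never. Cache: [cow kiwi mango]
  24. access cow: HIT. Next use of cow: step 26. Cache: [cow kiwi mango]
  25. access mango: HIT. Next use of mango: step 28. Cache: [cow kiwi mango]
  26. access cow: HIT. Next use of cow: step 27. Cache: [cow kiwi mango]
  27. access cow: HIT. Next use of cow: never. Cache: [cow kiwi mango]
  28. access mango: HIT. Next use of mango: never. Cache: [cow kiwi mango]
  29. access ram: MISS. Cache: [cow kiwi mango ram]
  30. access cat: MISS, evict cow (next use: never). Cache: [kiwi mango ram cat]
Total: 25 hits, 5 misses, 1 evictions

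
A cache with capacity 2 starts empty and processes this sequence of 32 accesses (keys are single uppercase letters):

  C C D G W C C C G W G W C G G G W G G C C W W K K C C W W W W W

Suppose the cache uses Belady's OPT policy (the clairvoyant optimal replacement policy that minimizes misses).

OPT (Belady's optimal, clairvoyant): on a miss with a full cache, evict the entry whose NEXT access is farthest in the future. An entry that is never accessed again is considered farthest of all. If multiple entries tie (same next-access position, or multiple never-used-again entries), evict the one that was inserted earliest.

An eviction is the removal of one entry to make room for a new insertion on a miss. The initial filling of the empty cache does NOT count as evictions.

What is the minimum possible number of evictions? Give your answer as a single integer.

Answer: 8

Derivation:
OPT (Belady) simulation (capacity=2):
  1. access C: MISS. Cache: [C]
  2. access C: HIT. Next use of C: step 6. Cache: [C]
  3. access D: MISS. Cache: [C D]
  4. access G: MISS, evict D (next use: never). Cache: [C G]
  5. access W: MISS, evict G (next use: step 9). Cache: [C W]
  6. access C: HIT. Next use of C: step 7. Cache: [C W]
  7. access C: HIT. Next use of C: step 8. Cache: [C W]
  8. access C: HIT. Next use of C: step 13. Cache: [C W]
  9. access G: MISS, evict C (next use: step 13). Cache: [W G]
  10. access W: HIT. Next use of W: step 12. Cache: [W G]
  11. access G: HIT. Next use of G: step 14. Cache: [W G]
  12. access W: HIT. Next use of W: step 17. Cache: [W G]
  13. access C: MISS, evict W (next use: step 17). Cache: [G C]
  14. access G: HIT. Next use of G: step 15. Cache: [G C]
  15. access G: HIT. Next use of G: step 16. Cache: [G C]
  16. access G: HIT. Next use of G: step 18. Cache: [G C]
  17. access W: MISS, evict C (next use: step 20). Cache: [G W]
  18. access G: HIT. Next use of G: step 19. Cache: [G W]
  19. access G: HIT. Next use of G: never. Cache: [G W]
  20. access C: MISS, evict G (next use: never). Cache: [W C]
  21. access C: HIT. Next use of C: step 26. Cache: [W C]
  22. access W: HIT. Next use of W: step 23. Cache: [W C]
  23. access W: HIT. Next use of W: step 28. Cache: [W C]
  24. access K: MISS, evict W (next use: step 28). Cache: [C K]
  25. access K: HIT. Next use of K: never. Cache: [C K]
  26. access C: HIT. Next use of C: step 27. Cache: [C K]
  27. access C: HIT. Next use of C: never. Cache: [C K]
  28. access W: MISS, evict C (next use: never). Cache: [K W]
  29. access W: HIT. Next use of W: step 30. Cache: [K W]
  30. access W: HIT. Next use of W: step 31. Cache: [K W]
  31. access W: HIT. Next use of W: step 32. Cache: [K W]
  32. access W: HIT. Next use of W: never. Cache: [K W]
Total: 22 hits, 10 misses, 8 evictions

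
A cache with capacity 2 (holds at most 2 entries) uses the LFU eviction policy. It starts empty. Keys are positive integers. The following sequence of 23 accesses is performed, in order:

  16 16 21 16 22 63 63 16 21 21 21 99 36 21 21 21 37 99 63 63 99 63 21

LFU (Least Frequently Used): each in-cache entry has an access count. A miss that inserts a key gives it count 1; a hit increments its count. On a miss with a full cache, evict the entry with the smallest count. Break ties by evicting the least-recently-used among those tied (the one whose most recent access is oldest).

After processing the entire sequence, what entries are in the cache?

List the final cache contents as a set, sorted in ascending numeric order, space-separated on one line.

LFU simulation (capacity=2):
  1. access 16: MISS. Cache: [16(c=1)]
  2. access 16: HIT, count now 2. Cache: [16(c=2)]
  3. access 21: MISS. Cache: [21(c=1) 16(c=2)]
  4. access 16: HIT, count now 3. Cache: [21(c=1) 16(c=3)]
  5. access 22: MISS, evict 21(c=1). Cache: [22(c=1) 16(c=3)]
  6. access 63: MISS, evict 22(c=1). Cache: [63(c=1) 16(c=3)]
  7. access 63: HIT, count now 2. Cache: [63(c=2) 16(c=3)]
  8. access 16: HIT, count now 4. Cache: [63(c=2) 16(c=4)]
  9. access 21: MISS, evict 63(c=2). Cache: [21(c=1) 16(c=4)]
  10. access 21: HIT, count now 2. Cache: [21(c=2) 16(c=4)]
  11. access 21: HIT, count now 3. Cache: [21(c=3) 16(c=4)]
  12. access 99: MISS, evict 21(c=3). Cache: [99(c=1) 16(c=4)]
  13. access 36: MISS, evict 99(c=1). Cache: [36(c=1) 16(c=4)]
  14. access 21: MISS, evict 36(c=1). Cache: [21(c=1) 16(c=4)]
  15. access 21: HIT, count now 2. Cache: [21(c=2) 16(c=4)]
  16. access 21: HIT, count now 3. Cache: [21(c=3) 16(c=4)]
  17. access 37: MISS, evict 21(c=3). Cache: [37(c=1) 16(c=4)]
  18. access 99: MISS, evict 37(c=1). Cache: [99(c=1) 16(c=4)]
  19. access 63: MISS, evict 99(c=1). Cache: [63(c=1) 16(c=4)]
  20. access 63: HIT, count now 2. Cache: [63(c=2) 16(c=4)]
  21. access 99: MISS, evict 63(c=2). Cache: [99(c=1) 16(c=4)]
  22. access 63: MISS, evict 99(c=1). Cache: [63(c=1) 16(c=4)]
  23. access 21: MISS, evict 63(c=1). Cache: [21(c=1) 16(c=4)]
Total: 9 hits, 14 misses, 12 evictions

Answer: 16 21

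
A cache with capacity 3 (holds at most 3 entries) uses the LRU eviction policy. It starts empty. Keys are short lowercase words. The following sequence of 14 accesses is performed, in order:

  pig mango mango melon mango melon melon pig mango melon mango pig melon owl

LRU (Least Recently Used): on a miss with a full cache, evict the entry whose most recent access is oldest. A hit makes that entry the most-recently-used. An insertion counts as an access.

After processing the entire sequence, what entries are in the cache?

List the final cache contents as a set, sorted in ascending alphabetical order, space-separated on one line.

LRU simulation (capacity=3):
  1. access pig: MISS. Cache (LRU->MRU): [pig]
  2. access mango: MISS. Cache (LRU->MRU): [pig mango]
  3. access mango: HIT. Cache (LRU->MRU): [pig mango]
  4. access melon: MISS. Cache (LRU->MRU): [pig mango melon]
  5. access mango: HIT. Cache (LRU->MRU): [pig melon mango]
  6. access melon: HIT. Cache (LRU->MRU): [pig mango melon]
  7. access melon: HIT. Cache (LRU->MRU): [pig mango melon]
  8. access pig: HIT. Cache (LRU->MRU): [mango melon pig]
  9. access mango: HIT. Cache (LRU->MRU): [melon pig mango]
  10. access melon: HIT. Cache (LRU->MRU): [pig mango melon]
  11. access mango: HIT. Cache (LRU->MRU): [pig melon mango]
  12. access pig: HIT. Cache (LRU->MRU): [melon mango pig]
  13. access melon: HIT. Cache (LRU->MRU): [mango pig melon]
  14. access owl: MISS, evict mango. Cache (LRU->MRU): [pig melon owl]
Total: 10 hits, 4 misses, 1 evictions

Answer: melon owl pig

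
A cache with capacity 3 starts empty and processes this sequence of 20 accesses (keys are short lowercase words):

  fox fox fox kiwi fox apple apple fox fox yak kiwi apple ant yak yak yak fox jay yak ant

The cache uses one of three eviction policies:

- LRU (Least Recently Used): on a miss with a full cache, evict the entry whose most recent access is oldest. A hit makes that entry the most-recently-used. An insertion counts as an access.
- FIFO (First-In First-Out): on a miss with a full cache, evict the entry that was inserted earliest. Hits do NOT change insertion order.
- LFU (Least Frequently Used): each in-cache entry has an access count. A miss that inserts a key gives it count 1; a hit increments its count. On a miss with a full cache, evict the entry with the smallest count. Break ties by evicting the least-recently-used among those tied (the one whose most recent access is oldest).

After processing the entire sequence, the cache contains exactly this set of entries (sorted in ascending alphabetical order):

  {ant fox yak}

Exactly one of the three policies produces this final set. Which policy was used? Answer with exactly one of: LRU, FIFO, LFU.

Simulating under each policy and comparing final sets:
  LRU: final set = {ant jay yak} -> differs
  FIFO: final set = {ant jay yak} -> differs
  LFU: final set = {ant fox yak} -> MATCHES target
Only LFU produces the target set.

Answer: LFU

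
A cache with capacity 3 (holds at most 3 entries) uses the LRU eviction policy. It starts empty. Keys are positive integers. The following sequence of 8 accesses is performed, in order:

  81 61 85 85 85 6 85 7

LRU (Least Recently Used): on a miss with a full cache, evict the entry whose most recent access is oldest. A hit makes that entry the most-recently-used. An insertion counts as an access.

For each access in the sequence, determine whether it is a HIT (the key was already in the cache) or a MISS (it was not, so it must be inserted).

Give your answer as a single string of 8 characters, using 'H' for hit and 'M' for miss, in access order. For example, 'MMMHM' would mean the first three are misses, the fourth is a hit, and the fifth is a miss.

LRU simulation (capacity=3):
  1. access 81: MISS. Cache (LRU->MRU): [81]
  2. access 61: MISS. Cache (LRU->MRU): [81 61]
  3. access 85: MISS. Cache (LRU->MRU): [81 61 85]
  4. access 85: HIT. Cache (LRU->MRU): [81 61 85]
  5. access 85: HIT. Cache (LRU->MRU): [81 61 85]
  6. access 6: MISS, evict 81. Cache (LRU->MRU): [61 85 6]
  7. access 85: HIT. Cache (LRU->MRU): [61 6 85]
  8. access 7: MISS, evict 61. Cache (LRU->MRU): [6 85 7]
Total: 3 hits, 5 misses, 2 evictions

Answer: MMMHHMHM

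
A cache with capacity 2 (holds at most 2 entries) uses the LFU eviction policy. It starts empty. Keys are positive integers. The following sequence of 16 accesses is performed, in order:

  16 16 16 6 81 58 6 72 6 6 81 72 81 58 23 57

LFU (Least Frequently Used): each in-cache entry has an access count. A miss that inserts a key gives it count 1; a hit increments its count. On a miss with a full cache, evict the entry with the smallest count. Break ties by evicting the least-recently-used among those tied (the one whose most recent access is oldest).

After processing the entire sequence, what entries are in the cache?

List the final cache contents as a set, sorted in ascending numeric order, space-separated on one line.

Answer: 16 57

Derivation:
LFU simulation (capacity=2):
  1. access 16: MISS. Cache: [16(c=1)]
  2. access 16: HIT, count now 2. Cache: [16(c=2)]
  3. access 16: HIT, count now 3. Cache: [16(c=3)]
  4. access 6: MISS. Cache: [6(c=1) 16(c=3)]
  5. access 81: MISS, evict 6(c=1). Cache: [81(c=1) 16(c=3)]
  6. access 58: MISS, evict 81(c=1). Cache: [58(c=1) 16(c=3)]
  7. access 6: MISS, evict 58(c=1). Cache: [6(c=1) 16(c=3)]
  8. access 72: MISS, evict 6(c=1). Cache: [72(c=1) 16(c=3)]
  9. access 6: MISS, evict 72(c=1). Cache: [6(c=1) 16(c=3)]
  10. access 6: HIT, count now 2. Cache: [6(c=2) 16(c=3)]
  11. access 81: MISS, evict 6(c=2). Cache: [81(c=1) 16(c=3)]
  12. access 72: MISS, evict 81(c=1). Cache: [72(c=1) 16(c=3)]
  13. access 81: MISS, evict 72(c=1). Cache: [81(c=1) 16(c=3)]
  14. access 58: MISS, evict 81(c=1). Cache: [58(c=1) 16(c=3)]
  15. access 23: MISS, evict 58(c=1). Cache: [23(c=1) 16(c=3)]
  16. access 57: MISS, evict 23(c=1). Cache: [57(c=1) 16(c=3)]
Total: 3 hits, 13 misses, 11 evictions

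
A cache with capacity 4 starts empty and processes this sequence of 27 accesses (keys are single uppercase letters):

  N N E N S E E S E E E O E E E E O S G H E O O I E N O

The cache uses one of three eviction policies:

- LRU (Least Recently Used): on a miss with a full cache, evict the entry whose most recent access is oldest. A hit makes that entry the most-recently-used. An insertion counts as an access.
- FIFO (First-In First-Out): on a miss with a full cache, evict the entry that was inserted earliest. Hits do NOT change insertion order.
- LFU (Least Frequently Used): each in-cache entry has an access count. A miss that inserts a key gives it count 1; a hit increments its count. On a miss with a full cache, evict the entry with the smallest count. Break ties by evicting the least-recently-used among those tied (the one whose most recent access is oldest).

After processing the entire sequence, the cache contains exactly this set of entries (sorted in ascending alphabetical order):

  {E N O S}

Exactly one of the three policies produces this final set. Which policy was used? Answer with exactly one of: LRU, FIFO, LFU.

Answer: LFU

Derivation:
Simulating under each policy and comparing final sets:
  LRU: final set = {E I N O} -> differs
  FIFO: final set = {E I N O} -> differs
  LFU: final set = {E N O S} -> MATCHES target
Only LFU produces the target set.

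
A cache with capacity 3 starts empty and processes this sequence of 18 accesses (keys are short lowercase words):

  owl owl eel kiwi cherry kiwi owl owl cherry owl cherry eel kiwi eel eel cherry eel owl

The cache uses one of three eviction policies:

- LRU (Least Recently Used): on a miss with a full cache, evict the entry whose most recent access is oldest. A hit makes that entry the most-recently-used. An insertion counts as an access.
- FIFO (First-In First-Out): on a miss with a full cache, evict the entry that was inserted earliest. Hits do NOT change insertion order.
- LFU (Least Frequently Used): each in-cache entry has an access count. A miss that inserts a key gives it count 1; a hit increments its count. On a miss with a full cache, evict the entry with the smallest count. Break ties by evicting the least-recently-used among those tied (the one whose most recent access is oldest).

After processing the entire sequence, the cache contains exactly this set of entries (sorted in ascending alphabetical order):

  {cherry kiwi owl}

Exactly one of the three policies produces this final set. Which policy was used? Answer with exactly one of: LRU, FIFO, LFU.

Answer: FIFO

Derivation:
Simulating under each policy and comparing final sets:
  LRU: final set = {cherry eel owl} -> differs
  FIFO: final set = {cherry kiwi owl} -> MATCHES target
  LFU: final set = {cherry eel owl} -> differs
Only FIFO produces the target set.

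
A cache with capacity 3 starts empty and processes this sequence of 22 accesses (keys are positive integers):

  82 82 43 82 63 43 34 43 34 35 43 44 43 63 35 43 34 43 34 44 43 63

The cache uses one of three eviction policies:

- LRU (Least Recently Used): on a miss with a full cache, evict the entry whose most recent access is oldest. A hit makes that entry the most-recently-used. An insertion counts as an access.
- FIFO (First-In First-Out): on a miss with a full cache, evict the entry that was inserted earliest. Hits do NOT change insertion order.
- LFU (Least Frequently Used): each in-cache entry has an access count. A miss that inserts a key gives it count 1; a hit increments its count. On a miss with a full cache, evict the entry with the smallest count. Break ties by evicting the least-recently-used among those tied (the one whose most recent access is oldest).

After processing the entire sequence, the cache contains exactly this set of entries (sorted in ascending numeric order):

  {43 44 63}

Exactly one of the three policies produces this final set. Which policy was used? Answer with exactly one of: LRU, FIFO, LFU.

Simulating under each policy and comparing final sets:
  LRU: final set = {43 44 63} -> MATCHES target
  FIFO: final set = {34 44 63} -> differs
  LFU: final set = {43 63 82} -> differs
Only LRU produces the target set.

Answer: LRU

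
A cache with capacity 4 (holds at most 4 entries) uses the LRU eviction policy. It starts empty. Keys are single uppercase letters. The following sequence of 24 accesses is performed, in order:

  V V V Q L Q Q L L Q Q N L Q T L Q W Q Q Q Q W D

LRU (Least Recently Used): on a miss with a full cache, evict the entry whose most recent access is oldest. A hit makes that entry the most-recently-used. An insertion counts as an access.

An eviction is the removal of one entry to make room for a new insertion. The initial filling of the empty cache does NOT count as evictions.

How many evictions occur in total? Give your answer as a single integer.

LRU simulation (capacity=4):
  1. access V: MISS. Cache (LRU->MRU): [V]
  2. access V: HIT. Cache (LRU->MRU): [V]
  3. access V: HIT. Cache (LRU->MRU): [V]
  4. access Q: MISS. Cache (LRU->MRU): [V Q]
  5. access L: MISS. Cache (LRU->MRU): [V Q L]
  6. access Q: HIT. Cache (LRU->MRU): [V L Q]
  7. access Q: HIT. Cache (LRU->MRU): [V L Q]
  8. access L: HIT. Cache (LRU->MRU): [V Q L]
  9. access L: HIT. Cache (LRU->MRU): [V Q L]
  10. access Q: HIT. Cache (LRU->MRU): [V L Q]
  11. access Q: HIT. Cache (LRU->MRU): [V L Q]
  12. access N: MISS. Cache (LRU->MRU): [V L Q N]
  13. access L: HIT. Cache (LRU->MRU): [V Q N L]
  14. access Q: HIT. Cache (LRU->MRU): [V N L Q]
  15. access T: MISS, evict V. Cache (LRU->MRU): [N L Q T]
  16. access L: HIT. Cache (LRU->MRU): [N Q T L]
  17. access Q: HIT. Cache (LRU->MRU): [N T L Q]
  18. access W: MISS, evict N. Cache (LRU->MRU): [T L Q W]
  19. access Q: HIT. Cache (LRU->MRU): [T L W Q]
  20. access Q: HIT. Cache (LRU->MRU): [T L W Q]
  21. access Q: HIT. Cache (LRU->MRU): [T L W Q]
  22. access Q: HIT. Cache (LRU->MRU): [T L W Q]
  23. access W: HIT. Cache (LRU->MRU): [T L Q W]
  24. access D: MISS, evict T. Cache (LRU->MRU): [L Q W D]
Total: 17 hits, 7 misses, 3 evictions

Answer: 3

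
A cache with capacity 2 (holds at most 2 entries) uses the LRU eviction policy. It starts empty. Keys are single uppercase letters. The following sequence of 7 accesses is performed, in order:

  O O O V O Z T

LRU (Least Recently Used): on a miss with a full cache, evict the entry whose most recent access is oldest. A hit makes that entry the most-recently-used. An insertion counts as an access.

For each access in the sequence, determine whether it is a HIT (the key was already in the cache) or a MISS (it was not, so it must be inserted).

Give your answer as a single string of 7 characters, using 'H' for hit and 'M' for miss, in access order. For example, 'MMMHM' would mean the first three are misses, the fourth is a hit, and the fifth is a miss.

Answer: MHHMHMM

Derivation:
LRU simulation (capacity=2):
  1. access O: MISS. Cache (LRU->MRU): [O]
  2. access O: HIT. Cache (LRU->MRU): [O]
  3. access O: HIT. Cache (LRU->MRU): [O]
  4. access V: MISS. Cache (LRU->MRU): [O V]
  5. access O: HIT. Cache (LRU->MRU): [V O]
  6. access Z: MISS, evict V. Cache (LRU->MRU): [O Z]
  7. access T: MISS, evict O. Cache (LRU->MRU): [Z T]
Total: 3 hits, 4 misses, 2 evictions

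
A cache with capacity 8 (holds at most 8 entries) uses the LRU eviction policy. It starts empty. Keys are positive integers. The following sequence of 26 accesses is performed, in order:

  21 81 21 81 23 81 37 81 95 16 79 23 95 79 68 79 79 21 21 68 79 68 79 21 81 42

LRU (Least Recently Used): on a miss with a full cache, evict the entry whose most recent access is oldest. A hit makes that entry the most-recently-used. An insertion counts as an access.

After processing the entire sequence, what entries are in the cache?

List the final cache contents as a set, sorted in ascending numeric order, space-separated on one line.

LRU simulation (capacity=8):
  1. access 21: MISS. Cache (LRU->MRU): [21]
  2. access 81: MISS. Cache (LRU->MRU): [21 81]
  3. access 21: HIT. Cache (LRU->MRU): [81 21]
  4. access 81: HIT. Cache (LRU->MRU): [21 81]
  5. access 23: MISS. Cache (LRU->MRU): [21 81 23]
  6. access 81: HIT. Cache (LRU->MRU): [21 23 81]
  7. access 37: MISS. Cache (LRU->MRU): [21 23 81 37]
  8. access 81: HIT. Cache (LRU->MRU): [21 23 37 81]
  9. access 95: MISS. Cache (LRU->MRU): [21 23 37 81 95]
  10. access 16: MISS. Cache (LRU->MRU): [21 23 37 81 95 16]
  11. access 79: MISS. Cache (LRU->MRU): [21 23 37 81 95 16 79]
  12. access 23: HIT. Cache (LRU->MRU): [21 37 81 95 16 79 23]
  13. access 95: HIT. Cache (LRU->MRU): [21 37 81 16 79 23 95]
  14. access 79: HIT. Cache (LRU->MRU): [21 37 81 16 23 95 79]
  15. access 68: MISS. Cache (LRU->MRU): [21 37 81 16 23 95 79 68]
  16. access 79: HIT. Cache (LRU->MRU): [21 37 81 16 23 95 68 79]
  17. access 79: HIT. Cache (LRU->MRU): [21 37 81 16 23 95 68 79]
  18. access 21: HIT. Cache (LRU->MRU): [37 81 16 23 95 68 79 21]
  19. access 21: HIT. Cache (LRU->MRU): [37 81 16 23 95 68 79 21]
  20. access 68: HIT. Cache (LRU->MRU): [37 81 16 23 95 79 21 68]
  21. access 79: HIT. Cache (LRU->MRU): [37 81 16 23 95 21 68 79]
  22. access 68: HIT. Cache (LRU->MRU): [37 81 16 23 95 21 79 68]
  23. access 79: HIT. Cache (LRU->MRU): [37 81 16 23 95 21 68 79]
  24. access 21: HIT. Cache (LRU->MRU): [37 81 16 23 95 68 79 21]
  25. access 81: HIT. Cache (LRU->MRU): [37 16 23 95 68 79 21 81]
  26. access 42: MISS, evict 37. Cache (LRU->MRU): [16 23 95 68 79 21 81 42]
Total: 17 hits, 9 misses, 1 evictions

Answer: 16 21 23 42 68 79 81 95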